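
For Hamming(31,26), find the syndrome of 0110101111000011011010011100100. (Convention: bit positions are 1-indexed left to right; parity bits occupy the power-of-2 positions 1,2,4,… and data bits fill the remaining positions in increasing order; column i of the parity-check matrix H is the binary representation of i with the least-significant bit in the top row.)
Syndrome s = H · r^T (mod 2), r = 0110101111000011011010011100100:
  s[0] = (1010101010101010101010101010101)·(0110101111000011011010011100100) mod 2 = 0+0+1+0+1+0+1+0+1+0+0+0+0+0+1+0+0+0+1+0+1+0+0+0+1+0+0+0+1+0+0 mod 2 = 1
  s[1] = (0110011001100110011001100110011)·(0110101111000011011010011100100) mod 2 = 0+1+1+0+0+0+1+0+0+1+0+0+0+0+1+0+0+1+1+0+0+0+0+0+0+1+0+0+0+0+0 mod 2 = 0
  s[2] = (0001111000011110000111100001111)·(0110101111000011011010011100100) mod 2 = 0+0+0+0+1+0+1+0+0+0+0+0+0+0+1+0+0+0+0+0+1+0+0+0+0+0+0+0+1+0+0 mod 2 = 1
  s[3] = (0000000111111110000000011111111)·(0110101111000011011010011100100) mod 2 = 0+0+0+0+0+0+0+1+1+1+0+0+0+0+1+0+0+0+0+0+0+0+0+1+1+1+0+0+1+0+0 mod 2 = 0
  s[4] = (0000000000000001111111111111111)·(0110101111000011011010011100100) mod 2 = 0+0+0+0+0+0+0+0+0+0+0+0+0+0+0+1+0+1+1+0+1+0+0+1+1+1+0+0+1+0+0 mod 2 = 0
Syndrome = 10100
Non-zero syndrome: error at position 5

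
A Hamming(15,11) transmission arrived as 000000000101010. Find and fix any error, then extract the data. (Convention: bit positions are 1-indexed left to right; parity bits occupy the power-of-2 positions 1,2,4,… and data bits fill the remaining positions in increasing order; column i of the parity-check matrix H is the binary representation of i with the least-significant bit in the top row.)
Syndrome s = H · r^T (mod 2), r = 000000000101010:
  s[0] = (101010101010101)·(000000000101010) mod 2 = 0+0+0+0+0+0+0+0+0+0+0+0+0+0+0 mod 2 = 0
  s[1] = (011001100110011)·(000000000101010) mod 2 = 0+0+0+0+0+0+0+0+0+1+0+0+0+1+0 mod 2 = 0
  s[2] = (000111100001111)·(000000000101010) mod 2 = 0+0+0+0+0+0+0+0+0+0+0+1+0+1+0 mod 2 = 0
  s[3] = (000000011111111)·(000000000101010) mod 2 = 0+0+0+0+0+0+0+0+0+1+0+1+0+1+0 mod 2 = 1
Syndrome = 0001
Column 8 of H equals this syndrome → error at bit 8 (1-indexed).
Flip bit 8: 000000000101010 → 000000010101010
Extract data bits at positions {3,5,6,7,9,10,11,12,13,14,15}: 00000101010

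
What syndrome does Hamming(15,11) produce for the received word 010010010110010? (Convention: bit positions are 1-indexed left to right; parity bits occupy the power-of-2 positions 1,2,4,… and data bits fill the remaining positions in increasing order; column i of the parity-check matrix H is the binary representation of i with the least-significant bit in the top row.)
Syndrome s = H · r^T (mod 2), r = 010010010110010:
  s[0] = (101010101010101)·(010010010110010) mod 2 = 0+0+0+0+1+0+0+0+0+0+1+0+0+0+0 mod 2 = 0
  s[1] = (011001100110011)·(010010010110010) mod 2 = 0+1+0+0+0+0+0+0+0+1+1+0+0+1+0 mod 2 = 0
  s[2] = (000111100001111)·(010010010110010) mod 2 = 0+0+0+0+1+0+0+0+0+0+0+0+0+1+0 mod 2 = 0
  s[3] = (000000011111111)·(010010010110010) mod 2 = 0+0+0+0+0+0+0+1+0+1+1+0+0+1+0 mod 2 = 0
Syndrome = 0000
s = 0: no error detected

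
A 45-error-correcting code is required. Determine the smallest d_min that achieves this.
Correcting t errors requires d_min ≥ 2t + 1 = 2·45 + 1 = 91.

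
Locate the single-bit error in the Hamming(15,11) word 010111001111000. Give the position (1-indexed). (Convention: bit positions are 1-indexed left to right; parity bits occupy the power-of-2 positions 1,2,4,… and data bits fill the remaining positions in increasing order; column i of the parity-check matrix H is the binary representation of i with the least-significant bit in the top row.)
Syndrome s = H · r^T (mod 2), r = 010111001111000:
  s[0] = (101010101010101)·(010111001111000) mod 2 = 0+0+0+0+1+0+0+0+1+0+1+0+0+0+0 mod 2 = 1
  s[1] = (011001100110011)·(010111001111000) mod 2 = 0+1+0+0+0+1+0+0+0+1+1+0+0+0+0 mod 2 = 0
  s[2] = (000111100001111)·(010111001111000) mod 2 = 0+0+0+1+1+1+0+0+0+0+0+1+0+0+0 mod 2 = 0
  s[3] = (000000011111111)·(010111001111000) mod 2 = 0+0+0+0+0+0+0+0+1+1+1+1+0+0+0 mod 2 = 0
Syndrome = 1000
Column i of H is the binary representation of i, so the syndrome is the binary index of the flipped bit.
Read s = 1000 with s[0] as LSB: 1·2^0 + 0·2^1 + 0·2^2 + 0·2^3 = 1.
Error is at bit position 1.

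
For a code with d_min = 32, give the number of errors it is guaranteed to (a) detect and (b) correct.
(a) Detection requires d_min ≥ e+1, so e ≤ d_min − 1 = 31.
(b) Correction requires d_min ≥ 2t+1, so t ≤ ⌊(d_min − 1)/2⌋ = ⌊31/2⌋ = 15.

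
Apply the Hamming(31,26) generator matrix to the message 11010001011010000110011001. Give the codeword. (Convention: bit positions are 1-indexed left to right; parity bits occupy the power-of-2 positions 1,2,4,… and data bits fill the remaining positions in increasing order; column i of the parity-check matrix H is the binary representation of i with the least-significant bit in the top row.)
Codeword c = d · G (mod 2), d = 11010001011010000110011001:
  c[0] = d·G[:,0] = (11010001011010000110011001)·(11011010101101010101010101) mod 2 = 1+1+0+1+0+0+0+0+0+0+1+0+0+0+0+0+0+1+0+0+0+1+0+0+0+1 mod 2 = 1
  c[1] = d·G[:,1] = (11010001011010000110011001)·(10110110011011001100110011) mod 2 = 1+0+0+1+0+0+0+0+0+1+1+0+1+0+0+0+0+1+0+0+0+1+0+0+0+1 mod 2 = 0
  c[2] = d·G[:,2] = (11010001011010000110011001)·(10000000000000000000000000) mod 2 = 1+0+0+0+0+0+0+0+0+0+0+0+0+0+0+0+0+0+0+0+0+0+0+0+0+0 mod 2 = 1
  c[3] = d·G[:,3] = (11010001011010000110011001)·(01110001111000111100001111) mod 2 = 0+1+0+1+0+0+0+1+0+1+1+0+0+0+0+0+0+1+0+0+0+0+1+0+0+1 mod 2 = 0
  c[4] = d·G[:,4] = (11010001011010000110011001)·(01000000000000000000000000) mod 2 = 0+1+0+0+0+0+0+0+0+0+0+0+0+0+0+0+0+0+0+0+0+0+0+0+0+0 mod 2 = 1
  c[5] = d·G[:,5] = (11010001011010000110011001)·(00100000000000000000000000) mod 2 = 0+0+0+0+0+0+0+0+0+0+0+0+0+0+0+0+0+0+0+0+0+0+0+0+0+0 mod 2 = 0
  c[6] = d·G[:,6] = (11010001011010000110011001)·(00010000000000000000000000) mod 2 = 0+0+0+1+0+0+0+0+0+0+0+0+0+0+0+0+0+0+0+0+0+0+0+0+0+0 mod 2 = 1
  c[7] = d·G[:,7] = (11010001011010000110011001)·(00001111111000000011111111) mod 2 = 0+0+0+0+0+0+0+1+0+1+1+0+0+0+0+0+0+0+1+0+0+1+1+0+0+1 mod 2 = 1
  c[8] = d·G[:,8] = (11010001011010000110011001)·(00001000000000000000000000) mod 2 = 0+0+0+0+0+0+0+0+0+0+0+0+0+0+0+0+0+0+0+0+0+0+0+0+0+0 mod 2 = 0
  c[9] = d·G[:,9] = (11010001011010000110011001)·(00000100000000000000000000) mod 2 = 0+0+0+0+0+0+0+0+0+0+0+0+0+0+0+0+0+0+0+0+0+0+0+0+0+0 mod 2 = 0
  c[10] = d·G[:,10] = (11010001011010000110011001)·(00000010000000000000000000) mod 2 = 0+0+0+0+0+0+0+0+0+0+0+0+0+0+0+0+0+0+0+0+0+0+0+0+0+0 mod 2 = 0
  c[11] = d·G[:,11] = (11010001011010000110011001)·(00000001000000000000000000) mod 2 = 0+0+0+0+0+0+0+1+0+0+0+0+0+0+0+0+0+0+0+0+0+0+0+0+0+0 mod 2 = 1
  c[12] = d·G[:,12] = (11010001011010000110011001)·(00000000100000000000000000) mod 2 = 0+0+0+0+0+0+0+0+0+0+0+0+0+0+0+0+0+0+0+0+0+0+0+0+0+0 mod 2 = 0
  c[13] = d·G[:,13] = (11010001011010000110011001)·(00000000010000000000000000) mod 2 = 0+0+0+0+0+0+0+0+0+1+0+0+0+0+0+0+0+0+0+0+0+0+0+0+0+0 mod 2 = 1
  c[14] = d·G[:,14] = (11010001011010000110011001)·(00000000001000000000000000) mod 2 = 0+0+0+0+0+0+0+0+0+0+1+0+0+0+0+0+0+0+0+0+0+0+0+0+0+0 mod 2 = 1
  c[15] = d·G[:,15] = (11010001011010000110011001)·(00000000000111111111111111) mod 2 = 0+0+0+0+0+0+0+0+0+0+0+0+1+0+0+0+0+1+1+0+0+1+1+0+0+1 mod 2 = 0
  c[16] = d·G[:,16] = (11010001011010000110011001)·(00000000000100000000000000) mod 2 = 0+0+0+0+0+0+0+0+0+0+0+0+0+0+0+0+0+0+0+0+0+0+0+0+0+0 mod 2 = 0
  c[17] = d·G[:,17] = (11010001011010000110011001)·(00000000000010000000000000) mod 2 = 0+0+0+0+0+0+0+0+0+0+0+0+1+0+0+0+0+0+0+0+0+0+0+0+0+0 mod 2 = 1
  c[18] = d·G[:,18] = (11010001011010000110011001)·(00000000000001000000000000) mod 2 = 0+0+0+0+0+0+0+0+0+0+0+0+0+0+0+0+0+0+0+0+0+0+0+0+0+0 mod 2 = 0
  c[19] = d·G[:,19] = (11010001011010000110011001)·(00000000000000100000000000) mod 2 = 0+0+0+0+0+0+0+0+0+0+0+0+0+0+0+0+0+0+0+0+0+0+0+0+0+0 mod 2 = 0
  c[20] = d·G[:,20] = (11010001011010000110011001)·(00000000000000010000000000) mod 2 = 0+0+0+0+0+0+0+0+0+0+0+0+0+0+0+0+0+0+0+0+0+0+0+0+0+0 mod 2 = 0
  c[21] = d·G[:,21] = (11010001011010000110011001)·(00000000000000001000000000) mod 2 = 0+0+0+0+0+0+0+0+0+0+0+0+0+0+0+0+0+0+0+0+0+0+0+0+0+0 mod 2 = 0
  c[22] = d·G[:,22] = (11010001011010000110011001)·(00000000000000000100000000) mod 2 = 0+0+0+0+0+0+0+0+0+0+0+0+0+0+0+0+0+1+0+0+0+0+0+0+0+0 mod 2 = 1
  c[23] = d·G[:,23] = (11010001011010000110011001)·(00000000000000000010000000) mod 2 = 0+0+0+0+0+0+0+0+0+0+0+0+0+0+0+0+0+0+1+0+0+0+0+0+0+0 mod 2 = 1
  c[24] = d·G[:,24] = (11010001011010000110011001)·(00000000000000000001000000) mod 2 = 0+0+0+0+0+0+0+0+0+0+0+0+0+0+0+0+0+0+0+0+0+0+0+0+0+0 mod 2 = 0
  c[25] = d·G[:,25] = (11010001011010000110011001)·(00000000000000000000100000) mod 2 = 0+0+0+0+0+0+0+0+0+0+0+0+0+0+0+0+0+0+0+0+0+0+0+0+0+0 mod 2 = 0
  c[26] = d·G[:,26] = (11010001011010000110011001)·(00000000000000000000010000) mod 2 = 0+0+0+0+0+0+0+0+0+0+0+0+0+0+0+0+0+0+0+0+0+1+0+0+0+0 mod 2 = 1
  c[27] = d·G[:,27] = (11010001011010000110011001)·(00000000000000000000001000) mod 2 = 0+0+0+0+0+0+0+0+0+0+0+0+0+0+0+0+0+0+0+0+0+0+1+0+0+0 mod 2 = 1
  c[28] = d·G[:,28] = (11010001011010000110011001)·(00000000000000000000000100) mod 2 = 0+0+0+0+0+0+0+0+0+0+0+0+0+0+0+0+0+0+0+0+0+0+0+0+0+0 mod 2 = 0
  c[29] = d·G[:,29] = (11010001011010000110011001)·(00000000000000000000000010) mod 2 = 0+0+0+0+0+0+0+0+0+0+0+0+0+0+0+0+0+0+0+0+0+0+0+0+0+0 mod 2 = 0
  c[30] = d·G[:,30] = (11010001011010000110011001)·(00000000000000000000000001) mod 2 = 0+0+0+0+0+0+0+0+0+0+0+0+0+0+0+0+0+0+0+0+0+0+0+0+0+1 mod 2 = 1
Codeword = 1010101100010110010000110011001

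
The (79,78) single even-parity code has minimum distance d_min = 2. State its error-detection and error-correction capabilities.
Detection only: up to d_min − 1 = 1 errors.
Correction: up to ⌊(d_min − 1)/2⌋ = ⌊1/2⌋ = 0 errors.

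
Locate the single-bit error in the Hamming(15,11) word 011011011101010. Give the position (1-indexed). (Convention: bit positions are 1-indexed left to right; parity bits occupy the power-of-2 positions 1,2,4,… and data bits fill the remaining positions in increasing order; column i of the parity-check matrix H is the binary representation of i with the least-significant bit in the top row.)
Syndrome s = H · r^T (mod 2), r = 011011011101010:
  s[0] = (101010101010101)·(011011011101010) mod 2 = 0+0+1+0+1+0+0+0+1+0+0+0+0+0+0 mod 2 = 1
  s[1] = (011001100110011)·(011011011101010) mod 2 = 0+1+1+0+0+1+0+0+0+1+0+0+0+1+0 mod 2 = 1
  s[2] = (000111100001111)·(011011011101010) mod 2 = 0+0+0+0+1+1+0+0+0+0+0+1+0+1+0 mod 2 = 0
  s[3] = (000000011111111)·(011011011101010) mod 2 = 0+0+0+0+0+0+0+1+1+1+0+1+0+1+0 mod 2 = 1
Syndrome = 1101
Column i of H is the binary representation of i, so the syndrome is the binary index of the flipped bit.
Read s = 1101 with s[0] as LSB: 1·2^0 + 1·2^1 + 0·2^2 + 1·2^3 = 11.
Error is at bit position 11.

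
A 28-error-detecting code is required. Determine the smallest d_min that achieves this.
Detecting e errors requires d_min ≥ e + 1 = 28 + 1 = 29.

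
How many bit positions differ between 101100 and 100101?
XOR = 001001, count of 1s = 2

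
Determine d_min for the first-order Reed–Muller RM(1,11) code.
d_min = 1024 (RM(1,11) has length 2048 and minimum distance 2^(m−1) = 1024).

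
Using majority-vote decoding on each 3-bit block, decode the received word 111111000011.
Split into 3-bit blocks and majority-vote each:
  block 1 = 111: 3 ones, 0 zeros → 1
  block 2 = 111: 3 ones, 0 zeros → 1
  block 3 = 000: 0 ones, 3 zeros → 0
  block 4 = 011: 2 ones, 1 zeros → 1
Decoded = 1101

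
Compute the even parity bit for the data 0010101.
Sum of data bits: 0+0+1+0+1+0+1 = 3.
3 mod 2 = 1, so parity bit = 1.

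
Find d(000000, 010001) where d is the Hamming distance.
XOR = 010001, count of 1s = 2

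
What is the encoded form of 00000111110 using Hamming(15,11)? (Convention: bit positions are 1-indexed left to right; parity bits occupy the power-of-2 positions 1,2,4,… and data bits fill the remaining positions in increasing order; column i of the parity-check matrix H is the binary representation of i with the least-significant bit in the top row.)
Codeword c = d · G (mod 2), d = 00000111110:
  c[0] = d·G[:,0] = (00000111110)·(11011010101) mod 2 = 0+0+0+0+0+0+1+0+1+0+0 mod 2 = 0
  c[1] = d·G[:,1] = (00000111110)·(10110110011) mod 2 = 0+0+0+0+0+1+1+0+0+1+0 mod 2 = 1
  c[2] = d·G[:,2] = (00000111110)·(10000000000) mod 2 = 0+0+0+0+0+0+0+0+0+0+0 mod 2 = 0
  c[3] = d·G[:,3] = (00000111110)·(01110001111) mod 2 = 0+0+0+0+0+0+0+1+1+1+0 mod 2 = 1
  c[4] = d·G[:,4] = (00000111110)·(01000000000) mod 2 = 0+0+0+0+0+0+0+0+0+0+0 mod 2 = 0
  c[5] = d·G[:,5] = (00000111110)·(00100000000) mod 2 = 0+0+0+0+0+0+0+0+0+0+0 mod 2 = 0
  c[6] = d·G[:,6] = (00000111110)·(00010000000) mod 2 = 0+0+0+0+0+0+0+0+0+0+0 mod 2 = 0
  c[7] = d·G[:,7] = (00000111110)·(00001111111) mod 2 = 0+0+0+0+0+1+1+1+1+1+0 mod 2 = 1
  c[8] = d·G[:,8] = (00000111110)·(00001000000) mod 2 = 0+0+0+0+0+0+0+0+0+0+0 mod 2 = 0
  c[9] = d·G[:,9] = (00000111110)·(00000100000) mod 2 = 0+0+0+0+0+1+0+0+0+0+0 mod 2 = 1
  c[10] = d·G[:,10] = (00000111110)·(00000010000) mod 2 = 0+0+0+0+0+0+1+0+0+0+0 mod 2 = 1
  c[11] = d·G[:,11] = (00000111110)·(00000001000) mod 2 = 0+0+0+0+0+0+0+1+0+0+0 mod 2 = 1
  c[12] = d·G[:,12] = (00000111110)·(00000000100) mod 2 = 0+0+0+0+0+0+0+0+1+0+0 mod 2 = 1
  c[13] = d·G[:,13] = (00000111110)·(00000000010) mod 2 = 0+0+0+0+0+0+0+0+0+1+0 mod 2 = 1
  c[14] = d·G[:,14] = (00000111110)·(00000000001) mod 2 = 0+0+0+0+0+0+0+0+0+0+0 mod 2 = 0
Codeword = 010100010111110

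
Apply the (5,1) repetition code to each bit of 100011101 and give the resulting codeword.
Repeat each bit 5× and concatenate:
1→11111  0→00000  0→00000  0→00000  1→11111  1→11111  1→11111  0→00000  1→11111
Codeword = 111110000000000000001111111111111110000011111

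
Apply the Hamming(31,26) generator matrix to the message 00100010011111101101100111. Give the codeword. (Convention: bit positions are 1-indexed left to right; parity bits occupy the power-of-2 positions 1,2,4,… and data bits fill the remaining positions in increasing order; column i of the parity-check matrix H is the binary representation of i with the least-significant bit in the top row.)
Codeword c = d · G (mod 2), d = 00100010011111101101100111:
  c[0] = d·G[:,0] = (00100010011111101101100111)·(11011010101101010101010101) mod 2 = 0+0+0+0+0+0+1+0+0+0+1+1+0+1+0+0+0+1+0+1+0+0+0+1+0+1 mod 2 = 0
  c[1] = d·G[:,1] = (00100010011111101101100111)·(10110110011011001100110011) mod 2 = 0+0+1+0+0+0+1+0+0+1+1+0+1+1+0+0+1+1+0+0+1+0+0+0+1+1 mod 2 = 1
  c[2] = d·G[:,2] = (00100010011111101101100111)·(10000000000000000000000000) mod 2 = 0+0+0+0+0+0+0+0+0+0+0+0+0+0+0+0+0+0+0+0+0+0+0+0+0+0 mod 2 = 0
  c[3] = d·G[:,3] = (00100010011111101101100111)·(01110001111000111100001111) mod 2 = 0+0+1+0+0+0+0+0+0+1+1+0+0+0+1+0+1+1+0+0+0+0+0+1+1+1 mod 2 = 1
  c[4] = d·G[:,4] = (00100010011111101101100111)·(01000000000000000000000000) mod 2 = 0+0+0+0+0+0+0+0+0+0+0+0+0+0+0+0+0+0+0+0+0+0+0+0+0+0 mod 2 = 0
  c[5] = d·G[:,5] = (00100010011111101101100111)·(00100000000000000000000000) mod 2 = 0+0+1+0+0+0+0+0+0+0+0+0+0+0+0+0+0+0+0+0+0+0+0+0+0+0 mod 2 = 1
  c[6] = d·G[:,6] = (00100010011111101101100111)·(00010000000000000000000000) mod 2 = 0+0+0+0+0+0+0+0+0+0+0+0+0+0+0+0+0+0+0+0+0+0+0+0+0+0 mod 2 = 0
  c[7] = d·G[:,7] = (00100010011111101101100111)·(00001111111000000011111111) mod 2 = 0+0+0+0+0+0+1+0+0+1+1+0+0+0+0+0+0+0+0+1+1+0+0+1+1+1 mod 2 = 0
  c[8] = d·G[:,8] = (00100010011111101101100111)·(00001000000000000000000000) mod 2 = 0+0+0+0+0+0+0+0+0+0+0+0+0+0+0+0+0+0+0+0+0+0+0+0+0+0 mod 2 = 0
  c[9] = d·G[:,9] = (00100010011111101101100111)·(00000100000000000000000000) mod 2 = 0+0+0+0+0+0+0+0+0+0+0+0+0+0+0+0+0+0+0+0+0+0+0+0+0+0 mod 2 = 0
  c[10] = d·G[:,10] = (00100010011111101101100111)·(00000010000000000000000000) mod 2 = 0+0+0+0+0+0+1+0+0+0+0+0+0+0+0+0+0+0+0+0+0+0+0+0+0+0 mod 2 = 1
  c[11] = d·G[:,11] = (00100010011111101101100111)·(00000001000000000000000000) mod 2 = 0+0+0+0+0+0+0+0+0+0+0+0+0+0+0+0+0+0+0+0+0+0+0+0+0+0 mod 2 = 0
  c[12] = d·G[:,12] = (00100010011111101101100111)·(00000000100000000000000000) mod 2 = 0+0+0+0+0+0+0+0+0+0+0+0+0+0+0+0+0+0+0+0+0+0+0+0+0+0 mod 2 = 0
  c[13] = d·G[:,13] = (00100010011111101101100111)·(00000000010000000000000000) mod 2 = 0+0+0+0+0+0+0+0+0+1+0+0+0+0+0+0+0+0+0+0+0+0+0+0+0+0 mod 2 = 1
  c[14] = d·G[:,14] = (00100010011111101101100111)·(00000000001000000000000000) mod 2 = 0+0+0+0+0+0+0+0+0+0+1+0+0+0+0+0+0+0+0+0+0+0+0+0+0+0 mod 2 = 1
  c[15] = d·G[:,15] = (00100010011111101101100111)·(00000000000111111111111111) mod 2 = 0+0+0+0+0+0+0+0+0+0+0+1+1+1+1+0+1+1+0+1+1+0+0+1+1+1 mod 2 = 1
  c[16] = d·G[:,16] = (00100010011111101101100111)·(00000000000100000000000000) mod 2 = 0+0+0+0+0+0+0+0+0+0+0+1+0+0+0+0+0+0+0+0+0+0+0+0+0+0 mod 2 = 1
  c[17] = d·G[:,17] = (00100010011111101101100111)·(00000000000010000000000000) mod 2 = 0+0+0+0+0+0+0+0+0+0+0+0+1+0+0+0+0+0+0+0+0+0+0+0+0+0 mod 2 = 1
  c[18] = d·G[:,18] = (00100010011111101101100111)·(00000000000001000000000000) mod 2 = 0+0+0+0+0+0+0+0+0+0+0+0+0+1+0+0+0+0+0+0+0+0+0+0+0+0 mod 2 = 1
  c[19] = d·G[:,19] = (00100010011111101101100111)·(00000000000000100000000000) mod 2 = 0+0+0+0+0+0+0+0+0+0+0+0+0+0+1+0+0+0+0+0+0+0+0+0+0+0 mod 2 = 1
  c[20] = d·G[:,20] = (00100010011111101101100111)·(00000000000000010000000000) mod 2 = 0+0+0+0+0+0+0+0+0+0+0+0+0+0+0+0+0+0+0+0+0+0+0+0+0+0 mod 2 = 0
  c[21] = d·G[:,21] = (00100010011111101101100111)·(00000000000000001000000000) mod 2 = 0+0+0+0+0+0+0+0+0+0+0+0+0+0+0+0+1+0+0+0+0+0+0+0+0+0 mod 2 = 1
  c[22] = d·G[:,22] = (00100010011111101101100111)·(00000000000000000100000000) mod 2 = 0+0+0+0+0+0+0+0+0+0+0+0+0+0+0+0+0+1+0+0+0+0+0+0+0+0 mod 2 = 1
  c[23] = d·G[:,23] = (00100010011111101101100111)·(00000000000000000010000000) mod 2 = 0+0+0+0+0+0+0+0+0+0+0+0+0+0+0+0+0+0+0+0+0+0+0+0+0+0 mod 2 = 0
  c[24] = d·G[:,24] = (00100010011111101101100111)·(00000000000000000001000000) mod 2 = 0+0+0+0+0+0+0+0+0+0+0+0+0+0+0+0+0+0+0+1+0+0+0+0+0+0 mod 2 = 1
  c[25] = d·G[:,25] = (00100010011111101101100111)·(00000000000000000000100000) mod 2 = 0+0+0+0+0+0+0+0+0+0+0+0+0+0+0+0+0+0+0+0+1+0+0+0+0+0 mod 2 = 1
  c[26] = d·G[:,26] = (00100010011111101101100111)·(00000000000000000000010000) mod 2 = 0+0+0+0+0+0+0+0+0+0+0+0+0+0+0+0+0+0+0+0+0+0+0+0+0+0 mod 2 = 0
  c[27] = d·G[:,27] = (00100010011111101101100111)·(00000000000000000000001000) mod 2 = 0+0+0+0+0+0+0+0+0+0+0+0+0+0+0+0+0+0+0+0+0+0+0+0+0+0 mod 2 = 0
  c[28] = d·G[:,28] = (00100010011111101101100111)·(00000000000000000000000100) mod 2 = 0+0+0+0+0+0+0+0+0+0+0+0+0+0+0+0+0+0+0+0+0+0+0+1+0+0 mod 2 = 1
  c[29] = d·G[:,29] = (00100010011111101101100111)·(00000000000000000000000010) mod 2 = 0+0+0+0+0+0+0+0+0+0+0+0+0+0+0+0+0+0+0+0+0+0+0+0+1+0 mod 2 = 1
  c[30] = d·G[:,30] = (00100010011111101101100111)·(00000000000000000000000001) mod 2 = 0+0+0+0+0+0+0+0+0+0+0+0+0+0+0+0+0+0+0+0+0+0+0+0+0+1 mod 2 = 1
Codeword = 0101010000100111111101101100111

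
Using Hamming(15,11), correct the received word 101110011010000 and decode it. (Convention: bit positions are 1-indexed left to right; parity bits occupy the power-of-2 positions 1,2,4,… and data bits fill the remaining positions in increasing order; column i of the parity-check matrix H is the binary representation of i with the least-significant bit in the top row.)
Syndrome s = H · r^T (mod 2), r = 101110011010000:
  s[0] = (101010101010101)·(101110011010000) mod 2 = 1+0+1+0+1+0+0+0+1+0+1+0+0+0+0 mod 2 = 1
  s[1] = (011001100110011)·(101110011010000) mod 2 = 0+0+1+0+0+0+0+0+0+0+1+0+0+0+0 mod 2 = 0
  s[2] = (000111100001111)·(101110011010000) mod 2 = 0+0+0+1+1+0+0+0+0+0+0+0+0+0+0 mod 2 = 0
  s[3] = (000000011111111)·(101110011010000) mod 2 = 0+0+0+0+0+0+0+1+1+0+1+0+0+0+0 mod 2 = 1
Syndrome = 1001
Column 9 of H equals this syndrome → error at bit 9 (1-indexed).
Flip bit 9: 101110011010000 → 101110010010000
Extract data bits at positions {3,5,6,7,9,10,11,12,13,14,15}: 11000010000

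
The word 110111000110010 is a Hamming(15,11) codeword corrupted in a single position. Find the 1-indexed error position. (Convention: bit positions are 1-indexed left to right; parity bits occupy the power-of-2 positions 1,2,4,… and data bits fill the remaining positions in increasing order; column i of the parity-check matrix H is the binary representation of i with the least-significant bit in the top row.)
Syndrome s = H · r^T (mod 2), r = 110111000110010:
  s[0] = (101010101010101)·(110111000110010) mod 2 = 1+0+0+0+1+0+0+0+0+0+1+0+0+0+0 mod 2 = 1
  s[1] = (011001100110011)·(110111000110010) mod 2 = 0+1+0+0+0+1+0+0+0+1+1+0+0+1+0 mod 2 = 1
  s[2] = (000111100001111)·(110111000110010) mod 2 = 0+0+0+1+1+1+0+0+0+0+0+0+0+1+0 mod 2 = 0
  s[3] = (000000011111111)·(110111000110010) mod 2 = 0+0+0+0+0+0+0+0+0+1+1+0+0+1+0 mod 2 = 1
Syndrome = 1101
Column i of H is the binary representation of i, so the syndrome is the binary index of the flipped bit.
Read s = 1101 with s[0] as LSB: 1·2^0 + 1·2^1 + 0·2^2 + 1·2^3 = 11.
Error is at bit position 11.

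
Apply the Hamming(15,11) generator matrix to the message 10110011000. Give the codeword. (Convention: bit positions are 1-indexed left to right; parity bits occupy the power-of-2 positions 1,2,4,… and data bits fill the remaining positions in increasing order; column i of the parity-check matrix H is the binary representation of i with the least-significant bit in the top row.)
Codeword c = d · G (mod 2), d = 10110011000:
  c[0] = d·G[:,0] = (10110011000)·(11011010101) mod 2 = 1+0+0+1+0+0+1+0+0+0+0 mod 2 = 1
  c[1] = d·G[:,1] = (10110011000)·(10110110011) mod 2 = 1+0+1+1+0+0+1+0+0+0+0 mod 2 = 0
  c[2] = d·G[:,2] = (10110011000)·(10000000000) mod 2 = 1+0+0+0+0+0+0+0+0+0+0 mod 2 = 1
  c[3] = d·G[:,3] = (10110011000)·(01110001111) mod 2 = 0+0+1+1+0+0+0+1+0+0+0 mod 2 = 1
  c[4] = d·G[:,4] = (10110011000)·(01000000000) mod 2 = 0+0+0+0+0+0+0+0+0+0+0 mod 2 = 0
  c[5] = d·G[:,5] = (10110011000)·(00100000000) mod 2 = 0+0+1+0+0+0+0+0+0+0+0 mod 2 = 1
  c[6] = d·G[:,6] = (10110011000)·(00010000000) mod 2 = 0+0+0+1+0+0+0+0+0+0+0 mod 2 = 1
  c[7] = d·G[:,7] = (10110011000)·(00001111111) mod 2 = 0+0+0+0+0+0+1+1+0+0+0 mod 2 = 0
  c[8] = d·G[:,8] = (10110011000)·(00001000000) mod 2 = 0+0+0+0+0+0+0+0+0+0+0 mod 2 = 0
  c[9] = d·G[:,9] = (10110011000)·(00000100000) mod 2 = 0+0+0+0+0+0+0+0+0+0+0 mod 2 = 0
  c[10] = d·G[:,10] = (10110011000)·(00000010000) mod 2 = 0+0+0+0+0+0+1+0+0+0+0 mod 2 = 1
  c[11] = d·G[:,11] = (10110011000)·(00000001000) mod 2 = 0+0+0+0+0+0+0+1+0+0+0 mod 2 = 1
  c[12] = d·G[:,12] = (10110011000)·(00000000100) mod 2 = 0+0+0+0+0+0+0+0+0+0+0 mod 2 = 0
  c[13] = d·G[:,13] = (10110011000)·(00000000010) mod 2 = 0+0+0+0+0+0+0+0+0+0+0 mod 2 = 0
  c[14] = d·G[:,14] = (10110011000)·(00000000001) mod 2 = 0+0+0+0+0+0+0+0+0+0+0 mod 2 = 0
Codeword = 101101100011000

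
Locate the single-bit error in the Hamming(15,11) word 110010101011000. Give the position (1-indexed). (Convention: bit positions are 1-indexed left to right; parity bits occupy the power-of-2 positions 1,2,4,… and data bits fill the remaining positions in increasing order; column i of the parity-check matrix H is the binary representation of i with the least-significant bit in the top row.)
Syndrome s = H · r^T (mod 2), r = 110010101011000:
  s[0] = (101010101010101)·(110010101011000) mod 2 = 1+0+0+0+1+0+1+0+1+0+1+0+0+0+0 mod 2 = 1
  s[1] = (011001100110011)·(110010101011000) mod 2 = 0+1+0+0+0+0+1+0+0+0+1+0+0+0+0 mod 2 = 1
  s[2] = (000111100001111)·(110010101011000) mod 2 = 0+0+0+0+1+0+1+0+0+0+0+1+0+0+0 mod 2 = 1
  s[3] = (000000011111111)·(110010101011000) mod 2 = 0+0+0+0+0+0+0+0+1+0+1+1+0+0+0 mod 2 = 1
Syndrome = 1111
Column i of H is the binary representation of i, so the syndrome is the binary index of the flipped bit.
Read s = 1111 with s[0] as LSB: 1·2^0 + 1·2^1 + 1·2^2 + 1·2^3 = 15.
Error is at bit position 15.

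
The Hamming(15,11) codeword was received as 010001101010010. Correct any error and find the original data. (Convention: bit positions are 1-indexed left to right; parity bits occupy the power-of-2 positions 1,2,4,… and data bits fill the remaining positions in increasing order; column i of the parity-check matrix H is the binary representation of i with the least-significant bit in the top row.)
Syndrome s = H · r^T (mod 2), r = 010001101010010:
  s[0] = (101010101010101)·(010001101010010) mod 2 = 0+0+0+0+0+0+1+0+1+0+1+0+0+0+0 mod 2 = 1
  s[1] = (011001100110011)·(010001101010010) mod 2 = 0+1+0+0+0+1+1+0+0+0+1+0+0+1+0 mod 2 = 1
  s[2] = (000111100001111)·(010001101010010) mod 2 = 0+0+0+0+0+1+1+0+0+0+0+0+0+1+0 mod 2 = 1
  s[3] = (000000011111111)·(010001101010010) mod 2 = 0+0+0+0+0+0+0+0+1+0+1+0+0+1+0 mod 2 = 1
Syndrome = 1111
Column 15 of H equals this syndrome → error at bit 15 (1-indexed).
Flip bit 15: 010001101010010 → 010001101010011
Extract data bits at positions {3,5,6,7,9,10,11,12,13,14,15}: 00111010011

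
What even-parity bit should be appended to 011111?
Sum of data bits: 0+1+1+1+1+1 = 5.
5 mod 2 = 1, so parity bit = 1.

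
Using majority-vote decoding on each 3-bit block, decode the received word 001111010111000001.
Split into 3-bit blocks and majority-vote each:
  block 1 = 001: 1 ones, 2 zeros → 0
  block 2 = 111: 3 ones, 0 zeros → 1
  block 3 = 010: 1 ones, 2 zeros → 0
  block 4 = 111: 3 ones, 0 zeros → 1
  block 5 = 000: 0 ones, 3 zeros → 0
  block 6 = 001: 1 ones, 2 zeros → 0
Decoded = 010100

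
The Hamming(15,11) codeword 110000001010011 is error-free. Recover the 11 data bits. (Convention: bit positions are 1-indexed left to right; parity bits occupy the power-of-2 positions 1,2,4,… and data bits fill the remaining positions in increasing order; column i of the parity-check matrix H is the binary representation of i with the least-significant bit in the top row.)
Parity bits occupy power-of-2 positions; data bits are at positions {3,5,6,7,9,10,11,12,13,14,15} (1-indexed).
Extract: c[3]=0 c[5]=0 c[6]=0 c[7]=0 c[9]=1 c[10]=0 c[11]=1 c[12]=0 c[13]=0 c[14]=1 c[15]=1
Data = 00001010011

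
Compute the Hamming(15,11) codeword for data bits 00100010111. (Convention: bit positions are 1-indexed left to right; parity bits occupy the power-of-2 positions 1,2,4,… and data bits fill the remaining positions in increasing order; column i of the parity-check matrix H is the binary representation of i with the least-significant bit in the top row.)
Codeword c = d · G (mod 2), d = 00100010111:
  c[0] = d·G[:,0] = (00100010111)·(11011010101) mod 2 = 0+0+0+0+0+0+1+0+1+0+1 mod 2 = 1
  c[1] = d·G[:,1] = (00100010111)·(10110110011) mod 2 = 0+0+1+0+0+0+1+0+0+1+1 mod 2 = 0
  c[2] = d·G[:,2] = (00100010111)·(10000000000) mod 2 = 0+0+0+0+0+0+0+0+0+0+0 mod 2 = 0
  c[3] = d·G[:,3] = (00100010111)·(01110001111) mod 2 = 0+0+1+0+0+0+0+0+1+1+1 mod 2 = 0
  c[4] = d·G[:,4] = (00100010111)·(01000000000) mod 2 = 0+0+0+0+0+0+0+0+0+0+0 mod 2 = 0
  c[5] = d·G[:,5] = (00100010111)·(00100000000) mod 2 = 0+0+1+0+0+0+0+0+0+0+0 mod 2 = 1
  c[6] = d·G[:,6] = (00100010111)·(00010000000) mod 2 = 0+0+0+0+0+0+0+0+0+0+0 mod 2 = 0
  c[7] = d·G[:,7] = (00100010111)·(00001111111) mod 2 = 0+0+0+0+0+0+1+0+1+1+1 mod 2 = 0
  c[8] = d·G[:,8] = (00100010111)·(00001000000) mod 2 = 0+0+0+0+0+0+0+0+0+0+0 mod 2 = 0
  c[9] = d·G[:,9] = (00100010111)·(00000100000) mod 2 = 0+0+0+0+0+0+0+0+0+0+0 mod 2 = 0
  c[10] = d·G[:,10] = (00100010111)·(00000010000) mod 2 = 0+0+0+0+0+0+1+0+0+0+0 mod 2 = 1
  c[11] = d·G[:,11] = (00100010111)·(00000001000) mod 2 = 0+0+0+0+0+0+0+0+0+0+0 mod 2 = 0
  c[12] = d·G[:,12] = (00100010111)·(00000000100) mod 2 = 0+0+0+0+0+0+0+0+1+0+0 mod 2 = 1
  c[13] = d·G[:,13] = (00100010111)·(00000000010) mod 2 = 0+0+0+0+0+0+0+0+0+1+0 mod 2 = 1
  c[14] = d·G[:,14] = (00100010111)·(00000000001) mod 2 = 0+0+0+0+0+0+0+0+0+0+1 mod 2 = 1
Codeword = 100001000010111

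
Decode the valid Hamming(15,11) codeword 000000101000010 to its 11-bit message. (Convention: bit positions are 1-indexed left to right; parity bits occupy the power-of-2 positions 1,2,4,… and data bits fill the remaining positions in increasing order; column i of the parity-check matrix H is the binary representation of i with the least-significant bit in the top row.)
Parity bits occupy power-of-2 positions; data bits are at positions {3,5,6,7,9,10,11,12,13,14,15} (1-indexed).
Extract: c[3]=0 c[5]=0 c[6]=0 c[7]=1 c[9]=1 c[10]=0 c[11]=0 c[12]=0 c[13]=0 c[14]=1 c[15]=0
Data = 00011000010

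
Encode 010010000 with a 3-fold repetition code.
Repeat each bit 3× and concatenate:
0→000  1→111  0→000  0→000  1→111  0→000  0→000  0→000  0→000
Codeword = 000111000000111000000000000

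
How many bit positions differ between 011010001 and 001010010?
XOR = 010000011, count of 1s = 3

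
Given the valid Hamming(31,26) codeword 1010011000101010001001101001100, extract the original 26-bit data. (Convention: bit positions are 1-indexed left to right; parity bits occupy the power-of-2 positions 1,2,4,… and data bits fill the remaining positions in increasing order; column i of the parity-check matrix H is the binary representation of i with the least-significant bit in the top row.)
Parity bits occupy power-of-2 positions; data bits are at positions {3,5,6,7,9,10,11,12,13,14,15,17,18,19,20,21,22,23,24,25,26,27,28,29,30,31} (1-indexed).
Extract: c[3]=1 c[5]=0 c[6]=1 c[7]=1 c[9]=0 c[10]=0 c[11]=1 c[12]=0 c[13]=1 c[14]=0 c[15]=1 c[17]=0 c[18]=0 c[19]=1 c[20]=0 c[21]=0 c[22]=1 c[23]=1 c[24]=0 c[25]=1 c[26]=0 c[27]=0 c[28]=1 c[29]=1 c[30]=0 c[31]=0
Data = 10110010101001001101001100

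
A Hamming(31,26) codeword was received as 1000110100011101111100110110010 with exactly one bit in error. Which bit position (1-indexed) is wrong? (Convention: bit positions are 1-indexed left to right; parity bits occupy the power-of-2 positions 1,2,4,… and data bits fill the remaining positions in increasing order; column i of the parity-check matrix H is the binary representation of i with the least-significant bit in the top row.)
Syndrome s = H · r^T (mod 2), r = 1000110100011101111100110110010:
  s[0] = (1010101010101010101010101010101)·(1000110100011101111100110110010) mod 2 = 1+0+0+0+1+0+0+0+0+0+0+0+1+0+0+0+1+0+1+0+0+0+1+0+0+0+1+0+0+0+0 mod 2 = 1
  s[1] = (0110011001100110011001100110011)·(1000110100011101111100110110010) mod 2 = 0+0+0+0+0+1+0+0+0+0+0+0+0+1+0+0+0+1+1+0+0+0+1+0+0+1+1+0+0+1+0 mod 2 = 0
  s[2] = (0001111000011110000111100001111)·(1000110100011101111100110110010) mod 2 = 0+0+0+0+1+1+0+0+0+0+0+1+1+1+0+0+0+0+0+1+0+0+1+0+0+0+0+0+0+1+0 mod 2 = 0
  s[3] = (0000000111111110000000011111111)·(1000110100011101111100110110010) mod 2 = 0+0+0+0+0+0+0+1+0+0+0+1+1+1+0+0+0+0+0+0+0+0+0+1+0+1+1+0+0+1+0 mod 2 = 0
  s[4] = (0000000000000001111111111111111)·(1000110100011101111100110110010) mod 2 = 0+0+0+0+0+0+0+0+0+0+0+0+0+0+0+1+1+1+1+1+0+0+1+1+0+1+1+0+0+1+0 mod 2 = 0
Syndrome = 10000
Column i of H is the binary representation of i, so the syndrome is the binary index of the flipped bit.
Read s = 10000 with s[0] as LSB: 1·2^0 + 0·2^1 + 0·2^2 + 0·2^3 + 0·2^4 = 1.
Error is at bit position 1.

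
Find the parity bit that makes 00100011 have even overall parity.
Sum of data bits: 0+0+1+0+0+0+1+1 = 3.
3 mod 2 = 1, so parity bit = 1.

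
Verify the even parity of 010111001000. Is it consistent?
Sum of all bits: 0+1+0+1+1+1+0+0+1+0+0+0 = 5; 5 mod 2 = 1. Result is 1 → parity error detected.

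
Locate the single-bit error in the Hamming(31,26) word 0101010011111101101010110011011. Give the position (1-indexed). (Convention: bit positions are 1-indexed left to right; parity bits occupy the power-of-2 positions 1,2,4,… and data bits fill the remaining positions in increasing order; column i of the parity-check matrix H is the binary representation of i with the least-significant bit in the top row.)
Syndrome s = H · r^T (mod 2), r = 0101010011111101101010110011011:
  s[0] = (1010101010101010101010101010101)·(0101010011111101101010110011011) mod 2 = 0+0+0+0+0+0+0+0+1+0+1+0+1+0+0+0+1+0+1+0+1+0+1+0+0+0+1+0+0+0+1 mod 2 = 1
  s[1] = (0110011001100110011001100110011)·(0101010011111101101010110011011) mod 2 = 0+1+0+0+0+1+0+0+0+1+1+0+0+1+0+0+0+0+1+0+0+0+1+0+0+0+1+0+0+1+1 mod 2 = 0
  s[2] = (0001111000011110000111100001111)·(0101010011111101101010110011011) mod 2 = 0+0+0+1+0+1+0+0+0+0+0+1+1+1+0+0+0+0+0+0+1+0+1+0+0+0+0+1+0+1+1 mod 2 = 0
  s[3] = (0000000111111110000000011111111)·(0101010011111101101010110011011) mod 2 = 0+0+0+0+0+0+0+0+1+1+1+1+1+1+0+0+0+0+0+0+0+0+0+1+0+0+1+1+0+1+1 mod 2 = 1
  s[4] = (0000000000000001111111111111111)·(0101010011111101101010110011011) mod 2 = 0+0+0+0+0+0+0+0+0+0+0+0+0+0+0+1+1+0+1+0+1+0+1+1+0+0+1+1+0+1+1 mod 2 = 0
Syndrome = 10010
Column i of H is the binary representation of i, so the syndrome is the binary index of the flipped bit.
Read s = 10010 with s[0] as LSB: 1·2^0 + 0·2^1 + 0·2^2 + 1·2^3 + 0·2^4 = 9.
Error is at bit position 9.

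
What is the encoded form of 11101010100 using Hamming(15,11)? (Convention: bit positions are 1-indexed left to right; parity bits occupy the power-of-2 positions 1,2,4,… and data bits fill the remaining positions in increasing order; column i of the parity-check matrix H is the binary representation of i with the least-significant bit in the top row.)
Codeword c = d · G (mod 2), d = 11101010100:
  c[0] = d·G[:,0] = (11101010100)·(11011010101) mod 2 = 1+1+0+0+1+0+1+0+1+0+0 mod 2 = 1
  c[1] = d·G[:,1] = (11101010100)·(10110110011) mod 2 = 1+0+1+0+0+0+1+0+0+0+0 mod 2 = 1
  c[2] = d·G[:,2] = (11101010100)·(10000000000) mod 2 = 1+0+0+0+0+0+0+0+0+0+0 mod 2 = 1
  c[3] = d·G[:,3] = (11101010100)·(01110001111) mod 2 = 0+1+1+0+0+0+0+0+1+0+0 mod 2 = 1
  c[4] = d·G[:,4] = (11101010100)·(01000000000) mod 2 = 0+1+0+0+0+0+0+0+0+0+0 mod 2 = 1
  c[5] = d·G[:,5] = (11101010100)·(00100000000) mod 2 = 0+0+1+0+0+0+0+0+0+0+0 mod 2 = 1
  c[6] = d·G[:,6] = (11101010100)·(00010000000) mod 2 = 0+0+0+0+0+0+0+0+0+0+0 mod 2 = 0
  c[7] = d·G[:,7] = (11101010100)·(00001111111) mod 2 = 0+0+0+0+1+0+1+0+1+0+0 mod 2 = 1
  c[8] = d·G[:,8] = (11101010100)·(00001000000) mod 2 = 0+0+0+0+1+0+0+0+0+0+0 mod 2 = 1
  c[9] = d·G[:,9] = (11101010100)·(00000100000) mod 2 = 0+0+0+0+0+0+0+0+0+0+0 mod 2 = 0
  c[10] = d·G[:,10] = (11101010100)·(00000010000) mod 2 = 0+0+0+0+0+0+1+0+0+0+0 mod 2 = 1
  c[11] = d·G[:,11] = (11101010100)·(00000001000) mod 2 = 0+0+0+0+0+0+0+0+0+0+0 mod 2 = 0
  c[12] = d·G[:,12] = (11101010100)·(00000000100) mod 2 = 0+0+0+0+0+0+0+0+1+0+0 mod 2 = 1
  c[13] = d·G[:,13] = (11101010100)·(00000000010) mod 2 = 0+0+0+0+0+0+0+0+0+0+0 mod 2 = 0
  c[14] = d·G[:,14] = (11101010100)·(00000000001) mod 2 = 0+0+0+0+0+0+0+0+0+0+0 mod 2 = 0
Codeword = 111111011010100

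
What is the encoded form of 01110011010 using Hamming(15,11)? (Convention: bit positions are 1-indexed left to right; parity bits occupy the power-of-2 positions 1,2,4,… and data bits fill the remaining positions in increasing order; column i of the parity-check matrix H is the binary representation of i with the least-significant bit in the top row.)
Codeword c = d · G (mod 2), d = 01110011010:
  c[0] = d·G[:,0] = (01110011010)·(11011010101) mod 2 = 0+1+0+1+0+0+1+0+0+0+0 mod 2 = 1
  c[1] = d·G[:,1] = (01110011010)·(10110110011) mod 2 = 0+0+1+1+0+0+1+0+0+1+0 mod 2 = 0
  c[2] = d·G[:,2] = (01110011010)·(10000000000) mod 2 = 0+0+0+0+0+0+0+0+0+0+0 mod 2 = 0
  c[3] = d·G[:,3] = (01110011010)·(01110001111) mod 2 = 0+1+1+1+0+0+0+1+0+1+0 mod 2 = 1
  c[4] = d·G[:,4] = (01110011010)·(01000000000) mod 2 = 0+1+0+0+0+0+0+0+0+0+0 mod 2 = 1
  c[5] = d·G[:,5] = (01110011010)·(00100000000) mod 2 = 0+0+1+0+0+0+0+0+0+0+0 mod 2 = 1
  c[6] = d·G[:,6] = (01110011010)·(00010000000) mod 2 = 0+0+0+1+0+0+0+0+0+0+0 mod 2 = 1
  c[7] = d·G[:,7] = (01110011010)·(00001111111) mod 2 = 0+0+0+0+0+0+1+1+0+1+0 mod 2 = 1
  c[8] = d·G[:,8] = (01110011010)·(00001000000) mod 2 = 0+0+0+0+0+0+0+0+0+0+0 mod 2 = 0
  c[9] = d·G[:,9] = (01110011010)·(00000100000) mod 2 = 0+0+0+0+0+0+0+0+0+0+0 mod 2 = 0
  c[10] = d·G[:,10] = (01110011010)·(00000010000) mod 2 = 0+0+0+0+0+0+1+0+0+0+0 mod 2 = 1
  c[11] = d·G[:,11] = (01110011010)·(00000001000) mod 2 = 0+0+0+0+0+0+0+1+0+0+0 mod 2 = 1
  c[12] = d·G[:,12] = (01110011010)·(00000000100) mod 2 = 0+0+0+0+0+0+0+0+0+0+0 mod 2 = 0
  c[13] = d·G[:,13] = (01110011010)·(00000000010) mod 2 = 0+0+0+0+0+0+0+0+0+1+0 mod 2 = 1
  c[14] = d·G[:,14] = (01110011010)·(00000000001) mod 2 = 0+0+0+0+0+0+0+0+0+0+0 mod 2 = 0
Codeword = 100111110011010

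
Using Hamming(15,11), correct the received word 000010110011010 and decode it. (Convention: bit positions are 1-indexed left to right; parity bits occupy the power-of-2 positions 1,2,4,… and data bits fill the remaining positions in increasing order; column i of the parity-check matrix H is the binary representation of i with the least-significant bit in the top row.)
Syndrome s = H · r^T (mod 2), r = 000010110011010:
  s[0] = (101010101010101)·(000010110011010) mod 2 = 0+0+0+0+1+0+1+0+0+0+1+0+0+0+0 mod 2 = 1
  s[1] = (011001100110011)·(000010110011010) mod 2 = 0+0+0+0+0+0+1+0+0+0+1+0+0+1+0 mod 2 = 1
  s[2] = (000111100001111)·(000010110011010) mod 2 = 0+0+0+0+1+0+1+0+0+0+0+1+0+1+0 mod 2 = 0
  s[3] = (000000011111111)·(000010110011010) mod 2 = 0+0+0+0+0+0+0+1+0+0+1+1+0+1+0 mod 2 = 0
Syndrome = 1100
Column 3 of H equals this syndrome → error at bit 3 (1-indexed).
Flip bit 3: 000010110011010 → 001010110011010
Extract data bits at positions {3,5,6,7,9,10,11,12,13,14,15}: 11010011010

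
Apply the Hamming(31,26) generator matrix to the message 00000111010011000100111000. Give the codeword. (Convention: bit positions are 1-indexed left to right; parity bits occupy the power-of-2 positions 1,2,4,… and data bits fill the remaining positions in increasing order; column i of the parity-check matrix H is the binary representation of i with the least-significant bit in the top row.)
Codeword c = d · G (mod 2), d = 00000111010011000100111000:
  c[0] = d·G[:,0] = (00000111010011000100111000)·(11011010101101010101010101) mod 2 = 0+0+0+0+0+0+1+0+0+0+0+0+0+1+0+0+0+1+0+0+0+1+0+0+0+0 mod 2 = 0
  c[1] = d·G[:,1] = (00000111010011000100111000)·(10110110011011001100110011) mod 2 = 0+0+0+0+0+1+1+0+0+1+0+0+1+1+0+0+0+1+0+0+1+1+0+0+0+0 mod 2 = 0
  c[2] = d·G[:,2] = (00000111010011000100111000)·(10000000000000000000000000) mod 2 = 0+0+0+0+0+0+0+0+0+0+0+0+0+0+0+0+0+0+0+0+0+0+0+0+0+0 mod 2 = 0
  c[3] = d·G[:,3] = (00000111010011000100111000)·(01110001111000111100001111) mod 2 = 0+0+0+0+0+0+0+1+0+1+0+0+0+0+0+0+0+1+0+0+0+0+1+0+0+0 mod 2 = 0
  c[4] = d·G[:,4] = (00000111010011000100111000)·(01000000000000000000000000) mod 2 = 0+0+0+0+0+0+0+0+0+0+0+0+0+0+0+0+0+0+0+0+0+0+0+0+0+0 mod 2 = 0
  c[5] = d·G[:,5] = (00000111010011000100111000)·(00100000000000000000000000) mod 2 = 0+0+0+0+0+0+0+0+0+0+0+0+0+0+0+0+0+0+0+0+0+0+0+0+0+0 mod 2 = 0
  c[6] = d·G[:,6] = (00000111010011000100111000)·(00010000000000000000000000) mod 2 = 0+0+0+0+0+0+0+0+0+0+0+0+0+0+0+0+0+0+0+0+0+0+0+0+0+0 mod 2 = 0
  c[7] = d·G[:,7] = (00000111010011000100111000)·(00001111111000000011111111) mod 2 = 0+0+0+0+0+1+1+1+0+1+0+0+0+0+0+0+0+0+0+0+1+1+1+0+0+0 mod 2 = 1
  c[8] = d·G[:,8] = (00000111010011000100111000)·(00001000000000000000000000) mod 2 = 0+0+0+0+0+0+0+0+0+0+0+0+0+0+0+0+0+0+0+0+0+0+0+0+0+0 mod 2 = 0
  c[9] = d·G[:,9] = (00000111010011000100111000)·(00000100000000000000000000) mod 2 = 0+0+0+0+0+1+0+0+0+0+0+0+0+0+0+0+0+0+0+0+0+0+0+0+0+0 mod 2 = 1
  c[10] = d·G[:,10] = (00000111010011000100111000)·(00000010000000000000000000) mod 2 = 0+0+0+0+0+0+1+0+0+0+0+0+0+0+0+0+0+0+0+0+0+0+0+0+0+0 mod 2 = 1
  c[11] = d·G[:,11] = (00000111010011000100111000)·(00000001000000000000000000) mod 2 = 0+0+0+0+0+0+0+1+0+0+0+0+0+0+0+0+0+0+0+0+0+0+0+0+0+0 mod 2 = 1
  c[12] = d·G[:,12] = (00000111010011000100111000)·(00000000100000000000000000) mod 2 = 0+0+0+0+0+0+0+0+0+0+0+0+0+0+0+0+0+0+0+0+0+0+0+0+0+0 mod 2 = 0
  c[13] = d·G[:,13] = (00000111010011000100111000)·(00000000010000000000000000) mod 2 = 0+0+0+0+0+0+0+0+0+1+0+0+0+0+0+0+0+0+0+0+0+0+0+0+0+0 mod 2 = 1
  c[14] = d·G[:,14] = (00000111010011000100111000)·(00000000001000000000000000) mod 2 = 0+0+0+0+0+0+0+0+0+0+0+0+0+0+0+0+0+0+0+0+0+0+0+0+0+0 mod 2 = 0
  c[15] = d·G[:,15] = (00000111010011000100111000)·(00000000000111111111111111) mod 2 = 0+0+0+0+0+0+0+0+0+0+0+0+1+1+0+0+0+1+0+0+1+1+1+0+0+0 mod 2 = 0
  c[16] = d·G[:,16] = (00000111010011000100111000)·(00000000000100000000000000) mod 2 = 0+0+0+0+0+0+0+0+0+0+0+0+0+0+0+0+0+0+0+0+0+0+0+0+0+0 mod 2 = 0
  c[17] = d·G[:,17] = (00000111010011000100111000)·(00000000000010000000000000) mod 2 = 0+0+0+0+0+0+0+0+0+0+0+0+1+0+0+0+0+0+0+0+0+0+0+0+0+0 mod 2 = 1
  c[18] = d·G[:,18] = (00000111010011000100111000)·(00000000000001000000000000) mod 2 = 0+0+0+0+0+0+0+0+0+0+0+0+0+1+0+0+0+0+0+0+0+0+0+0+0+0 mod 2 = 1
  c[19] = d·G[:,19] = (00000111010011000100111000)·(00000000000000100000000000) mod 2 = 0+0+0+0+0+0+0+0+0+0+0+0+0+0+0+0+0+0+0+0+0+0+0+0+0+0 mod 2 = 0
  c[20] = d·G[:,20] = (00000111010011000100111000)·(00000000000000010000000000) mod 2 = 0+0+0+0+0+0+0+0+0+0+0+0+0+0+0+0+0+0+0+0+0+0+0+0+0+0 mod 2 = 0
  c[21] = d·G[:,21] = (00000111010011000100111000)·(00000000000000001000000000) mod 2 = 0+0+0+0+0+0+0+0+0+0+0+0+0+0+0+0+0+0+0+0+0+0+0+0+0+0 mod 2 = 0
  c[22] = d·G[:,22] = (00000111010011000100111000)·(00000000000000000100000000) mod 2 = 0+0+0+0+0+0+0+0+0+0+0+0+0+0+0+0+0+1+0+0+0+0+0+0+0+0 mod 2 = 1
  c[23] = d·G[:,23] = (00000111010011000100111000)·(00000000000000000010000000) mod 2 = 0+0+0+0+0+0+0+0+0+0+0+0+0+0+0+0+0+0+0+0+0+0+0+0+0+0 mod 2 = 0
  c[24] = d·G[:,24] = (00000111010011000100111000)·(00000000000000000001000000) mod 2 = 0+0+0+0+0+0+0+0+0+0+0+0+0+0+0+0+0+0+0+0+0+0+0+0+0+0 mod 2 = 0
  c[25] = d·G[:,25] = (00000111010011000100111000)·(00000000000000000000100000) mod 2 = 0+0+0+0+0+0+0+0+0+0+0+0+0+0+0+0+0+0+0+0+1+0+0+0+0+0 mod 2 = 1
  c[26] = d·G[:,26] = (00000111010011000100111000)·(00000000000000000000010000) mod 2 = 0+0+0+0+0+0+0+0+0+0+0+0+0+0+0+0+0+0+0+0+0+1+0+0+0+0 mod 2 = 1
  c[27] = d·G[:,27] = (00000111010011000100111000)·(00000000000000000000001000) mod 2 = 0+0+0+0+0+0+0+0+0+0+0+0+0+0+0+0+0+0+0+0+0+0+1+0+0+0 mod 2 = 1
  c[28] = d·G[:,28] = (00000111010011000100111000)·(00000000000000000000000100) mod 2 = 0+0+0+0+0+0+0+0+0+0+0+0+0+0+0+0+0+0+0+0+0+0+0+0+0+0 mod 2 = 0
  c[29] = d·G[:,29] = (00000111010011000100111000)·(00000000000000000000000010) mod 2 = 0+0+0+0+0+0+0+0+0+0+0+0+0+0+0+0+0+0+0+0+0+0+0+0+0+0 mod 2 = 0
  c[30] = d·G[:,30] = (00000111010011000100111000)·(00000000000000000000000001) mod 2 = 0+0+0+0+0+0+0+0+0+0+0+0+0+0+0+0+0+0+0+0+0+0+0+0+0+0 mod 2 = 0
Codeword = 0000000101110100011000100111000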